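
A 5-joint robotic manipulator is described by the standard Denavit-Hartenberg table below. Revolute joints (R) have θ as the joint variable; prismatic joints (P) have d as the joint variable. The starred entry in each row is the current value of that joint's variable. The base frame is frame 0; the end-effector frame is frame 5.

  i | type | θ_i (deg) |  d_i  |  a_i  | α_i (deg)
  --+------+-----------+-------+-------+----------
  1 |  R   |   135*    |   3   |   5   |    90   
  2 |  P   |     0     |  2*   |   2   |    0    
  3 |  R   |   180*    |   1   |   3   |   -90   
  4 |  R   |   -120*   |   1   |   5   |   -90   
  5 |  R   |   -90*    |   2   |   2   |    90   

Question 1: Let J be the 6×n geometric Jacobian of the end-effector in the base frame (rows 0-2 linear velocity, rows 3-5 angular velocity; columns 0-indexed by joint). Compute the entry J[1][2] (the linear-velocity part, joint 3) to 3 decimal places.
2.121

axis z_2 = (0.7071,0.7071,0.0000); lever o_n−o_2 = (6.0544,2.8978,-3.0000)
cross product → J_v[:, 2] = (-2.1213,2.1213,-2.2321)
J_ω[:, 2] = z_2
entry J[1][2] = 2.1213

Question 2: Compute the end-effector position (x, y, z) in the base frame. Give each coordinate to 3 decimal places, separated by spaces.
2.519 9.262 0.000

after link 1: o_1 = (-3.5355, 3.5355, 3.0000)
after link 2: o_2 = (-3.5355, 6.3640, 3.0000)
after link 3: o_3 = (-0.7071, 4.9497, 3.0000)
after link 4: o_4 = (0.5870, 9.7794, 2.0000)
after link 5: o_5 = (2.5188, 9.2617, 0.0000)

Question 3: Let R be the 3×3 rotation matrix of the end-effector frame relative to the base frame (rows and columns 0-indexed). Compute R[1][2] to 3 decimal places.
-0.966

End-effector z-axis (col 2 of R) = (-0.2588,-0.9659,-0.0000)
R[1][2] = -0.9659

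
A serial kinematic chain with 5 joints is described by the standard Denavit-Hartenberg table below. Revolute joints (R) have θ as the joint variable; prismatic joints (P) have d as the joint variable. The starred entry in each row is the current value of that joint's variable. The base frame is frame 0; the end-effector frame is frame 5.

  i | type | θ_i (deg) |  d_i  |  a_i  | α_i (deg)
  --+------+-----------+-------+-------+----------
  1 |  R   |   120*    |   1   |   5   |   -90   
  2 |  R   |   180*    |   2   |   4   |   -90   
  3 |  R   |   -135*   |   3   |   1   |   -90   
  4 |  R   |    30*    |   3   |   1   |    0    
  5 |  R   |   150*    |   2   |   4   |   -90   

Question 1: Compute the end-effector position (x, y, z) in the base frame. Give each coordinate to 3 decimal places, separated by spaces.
-1.465 -5.516 3.500

after link 1: o_1 = (-2.5000, 4.3301, 1.0000)
after link 2: o_2 = (-2.2321, -0.1340, 1.0000)
after link 3: o_3 = (-3.1980, 0.1248, 4.0000)
after link 4: o_4 = (-4.8110, -2.5488, 3.5000)
after link 5: o_5 = (-1.4649, -5.5159, 3.5000)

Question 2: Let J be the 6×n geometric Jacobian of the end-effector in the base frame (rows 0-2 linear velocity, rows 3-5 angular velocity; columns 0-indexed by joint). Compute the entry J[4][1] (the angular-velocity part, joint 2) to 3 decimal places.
axis z_1 = (-0.8660,-0.5000,0.0000); lever o_n−o_1 = (1.0351,-9.8460,2.5000)
cross product → J_v[:, 1] = (-1.2500,2.1651,9.0445)
J_ω[:, 1] = z_1
entry J[4][1] = -0.5000

-0.500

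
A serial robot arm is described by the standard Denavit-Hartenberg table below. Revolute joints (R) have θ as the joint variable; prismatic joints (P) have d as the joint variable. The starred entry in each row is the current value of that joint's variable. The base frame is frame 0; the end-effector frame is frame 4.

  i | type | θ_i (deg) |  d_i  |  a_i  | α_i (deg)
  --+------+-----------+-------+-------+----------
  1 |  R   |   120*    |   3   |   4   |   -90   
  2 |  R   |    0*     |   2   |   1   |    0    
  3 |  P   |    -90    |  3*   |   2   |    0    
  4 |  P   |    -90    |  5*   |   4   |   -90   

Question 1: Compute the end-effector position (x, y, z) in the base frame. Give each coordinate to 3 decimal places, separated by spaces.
-9.160 -4.134 5.000

after link 1: o_1 = (-2.0000, 3.4641, 3.0000)
after link 2: o_2 = (-4.2321, 3.3301, 3.0000)
after link 3: o_3 = (-6.8301, 1.8301, 5.0000)
after link 4: o_4 = (-9.1603, -4.1340, 5.0000)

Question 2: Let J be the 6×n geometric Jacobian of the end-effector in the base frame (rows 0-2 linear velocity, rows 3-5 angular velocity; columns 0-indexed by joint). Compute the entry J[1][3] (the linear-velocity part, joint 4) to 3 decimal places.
prismatic axis z_3 = (-0.8660,-0.5000,0.0000)
J_v[:, 3] = z_3; J_ω[:, 3] = (0,0,0)
entry J[1][3] = -0.5000

-0.500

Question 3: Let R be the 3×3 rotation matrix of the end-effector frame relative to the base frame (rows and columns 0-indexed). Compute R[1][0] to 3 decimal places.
End-effector x-axis (col 0 of R) = (0.5000,-0.8660,0.0000)
R[1][0] = -0.8660

-0.866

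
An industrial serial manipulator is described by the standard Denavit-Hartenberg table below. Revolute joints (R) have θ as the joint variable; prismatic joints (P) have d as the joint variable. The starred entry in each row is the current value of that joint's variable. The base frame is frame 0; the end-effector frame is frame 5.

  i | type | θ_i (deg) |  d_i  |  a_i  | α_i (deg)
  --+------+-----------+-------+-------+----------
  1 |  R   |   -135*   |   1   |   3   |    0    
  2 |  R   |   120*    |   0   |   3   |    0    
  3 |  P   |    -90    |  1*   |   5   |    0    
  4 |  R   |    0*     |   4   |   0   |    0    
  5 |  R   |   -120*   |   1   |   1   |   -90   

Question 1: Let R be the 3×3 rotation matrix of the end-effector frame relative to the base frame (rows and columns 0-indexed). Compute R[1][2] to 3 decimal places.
-0.707

End-effector z-axis (col 2 of R) = (-0.7071,-0.7071,0.0000)
R[1][2] = -0.7071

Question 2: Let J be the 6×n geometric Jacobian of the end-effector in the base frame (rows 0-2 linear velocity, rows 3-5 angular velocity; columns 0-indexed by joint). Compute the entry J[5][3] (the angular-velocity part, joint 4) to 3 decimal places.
1.000

axis z_3 = (0.0000,0.0000,1.0000); lever o_n−o_3 = (-0.7071,0.7071,5.0000)
cross product → J_v[:, 3] = (-0.7071,-0.7071,0.0000)
J_ω[:, 3] = z_3
entry J[5][3] = 1.0000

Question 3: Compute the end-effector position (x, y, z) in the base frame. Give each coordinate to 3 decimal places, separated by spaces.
after link 1: o_1 = (-2.1213, -2.1213, 1.0000)
after link 2: o_2 = (0.7765, -2.8978, 1.0000)
after link 3: o_3 = (-0.5176, -7.7274, 2.0000)
after link 4: o_4 = (-0.5176, -7.7274, 6.0000)
after link 5: o_5 = (-1.2247, -7.0203, 7.0000)

-1.225 -7.020 7.000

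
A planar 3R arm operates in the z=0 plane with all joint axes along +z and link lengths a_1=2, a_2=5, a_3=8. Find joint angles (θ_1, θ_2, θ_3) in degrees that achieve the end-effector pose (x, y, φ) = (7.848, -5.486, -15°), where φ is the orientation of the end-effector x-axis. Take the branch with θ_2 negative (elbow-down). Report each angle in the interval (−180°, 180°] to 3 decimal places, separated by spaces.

45.005 -149.998 89.993

wrist centre = target − a_3·(cos φ, sin φ) = (0.1206, -3.4154)
cos θ_2 = (11.6798−2²−5²)/(2·2·5) = -0.8660; θ_2 = -149.9981° (elbow-down)
β = atan2(-3.4154,0.1206) = -87.9778°; ψ = atan2(-2.5001,-2.3300) = -132.9831°
θ_1 = β − ψ = 45.0053°
θ_3 = φ − θ_1 − θ_2 = 89.9928° (wrapped to (-180°,180°])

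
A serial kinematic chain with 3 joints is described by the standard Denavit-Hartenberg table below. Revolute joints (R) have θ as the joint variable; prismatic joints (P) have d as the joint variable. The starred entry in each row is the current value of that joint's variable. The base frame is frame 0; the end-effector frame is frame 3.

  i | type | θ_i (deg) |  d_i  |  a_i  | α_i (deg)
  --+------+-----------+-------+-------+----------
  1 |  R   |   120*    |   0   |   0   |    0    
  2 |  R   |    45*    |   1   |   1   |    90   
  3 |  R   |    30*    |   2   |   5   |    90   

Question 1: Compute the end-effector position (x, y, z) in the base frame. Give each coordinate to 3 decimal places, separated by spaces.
-4.631 3.311 3.500

after link 1: o_1 = (0.0000, 0.0000, 0.0000)
after link 2: o_2 = (-0.9659, 0.2588, 1.0000)
after link 3: o_3 = (-4.6309, 3.3114, 3.5000)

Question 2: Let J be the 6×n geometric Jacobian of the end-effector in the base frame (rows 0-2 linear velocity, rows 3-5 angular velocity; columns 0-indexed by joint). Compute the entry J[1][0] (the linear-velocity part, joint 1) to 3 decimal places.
axis z_0 = ẑ; lever o_n−o_0 = (-4.6309,3.3114,3.5000)
cross product → J_v[:, 0] = (-3.3114,-4.6309,0.0000)
J_ω[:, 0] = z_0
entry J[1][0] = -4.6309

-4.631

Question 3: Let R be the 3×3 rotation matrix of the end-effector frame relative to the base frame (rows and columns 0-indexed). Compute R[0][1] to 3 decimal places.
0.259

End-effector y-axis (col 1 of R) = (0.2588,0.9659,0.0000)
R[0][1] = 0.2588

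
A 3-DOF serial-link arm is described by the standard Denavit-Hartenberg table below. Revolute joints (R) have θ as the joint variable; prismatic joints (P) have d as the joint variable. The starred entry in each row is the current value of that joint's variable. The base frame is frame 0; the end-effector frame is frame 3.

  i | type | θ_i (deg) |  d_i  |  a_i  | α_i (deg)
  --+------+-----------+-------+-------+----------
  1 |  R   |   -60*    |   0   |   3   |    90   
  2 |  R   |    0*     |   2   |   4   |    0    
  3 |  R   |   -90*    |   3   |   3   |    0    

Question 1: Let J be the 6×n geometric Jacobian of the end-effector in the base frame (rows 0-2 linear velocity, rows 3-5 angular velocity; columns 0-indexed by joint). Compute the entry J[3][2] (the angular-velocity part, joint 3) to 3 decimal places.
-0.866

axis z_2 = (-0.8660,-0.5000,0.0000); lever o_n−o_2 = (-2.5981,-1.5000,-3.0000)
cross product → J_v[:, 2] = (1.5000,-2.5981,0.0000)
J_ω[:, 2] = z_2
entry J[3][2] = -0.8660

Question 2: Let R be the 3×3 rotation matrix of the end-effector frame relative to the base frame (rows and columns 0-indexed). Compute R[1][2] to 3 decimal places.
End-effector z-axis (col 2 of R) = (-0.8660,-0.5000,0.0000)
R[1][2] = -0.5000

-0.500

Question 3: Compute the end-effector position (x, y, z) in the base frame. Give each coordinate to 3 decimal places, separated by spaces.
-0.830 -8.562 -3.000

after link 1: o_1 = (1.5000, -2.5981, 0.0000)
after link 2: o_2 = (1.7679, -7.0622, 0.0000)
after link 3: o_3 = (-0.8301, -8.5622, -3.0000)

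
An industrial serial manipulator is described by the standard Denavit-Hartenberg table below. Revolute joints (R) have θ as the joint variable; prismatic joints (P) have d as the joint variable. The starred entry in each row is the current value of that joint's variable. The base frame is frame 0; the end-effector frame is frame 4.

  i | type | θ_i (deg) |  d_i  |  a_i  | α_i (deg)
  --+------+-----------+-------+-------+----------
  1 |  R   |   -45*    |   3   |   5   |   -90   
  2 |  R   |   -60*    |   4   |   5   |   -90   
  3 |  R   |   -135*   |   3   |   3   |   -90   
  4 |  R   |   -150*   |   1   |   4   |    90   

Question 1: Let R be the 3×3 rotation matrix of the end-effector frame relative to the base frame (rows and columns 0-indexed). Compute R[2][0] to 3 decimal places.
End-effector x-axis (col 0 of R) = (0.0897,-0.9557,0.2803)
R[2][0] = 0.2803

0.280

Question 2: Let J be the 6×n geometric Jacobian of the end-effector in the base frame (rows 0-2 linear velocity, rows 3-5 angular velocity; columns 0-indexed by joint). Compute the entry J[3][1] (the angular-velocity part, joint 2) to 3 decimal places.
axis z_1 = (0.7071,0.7071,0.0000); lever o_n−o_1 = (8.2920,-2.0993,2.7267)
cross product → J_v[:, 1] = (1.9281,-1.9281,-7.3478)
J_ω[:, 1] = z_1
entry J[3][1] = 0.7071

0.707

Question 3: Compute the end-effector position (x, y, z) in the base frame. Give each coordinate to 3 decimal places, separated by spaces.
11.828 -5.635 5.727

after link 1: o_1 = (3.5355, -3.5355, 3.0000)
after link 2: o_2 = (8.1317, -2.4749, 7.3301)
after link 3: o_3 = (10.7188, -2.0620, 3.9930)
after link 4: o_4 = (11.8276, -5.6348, 5.7267)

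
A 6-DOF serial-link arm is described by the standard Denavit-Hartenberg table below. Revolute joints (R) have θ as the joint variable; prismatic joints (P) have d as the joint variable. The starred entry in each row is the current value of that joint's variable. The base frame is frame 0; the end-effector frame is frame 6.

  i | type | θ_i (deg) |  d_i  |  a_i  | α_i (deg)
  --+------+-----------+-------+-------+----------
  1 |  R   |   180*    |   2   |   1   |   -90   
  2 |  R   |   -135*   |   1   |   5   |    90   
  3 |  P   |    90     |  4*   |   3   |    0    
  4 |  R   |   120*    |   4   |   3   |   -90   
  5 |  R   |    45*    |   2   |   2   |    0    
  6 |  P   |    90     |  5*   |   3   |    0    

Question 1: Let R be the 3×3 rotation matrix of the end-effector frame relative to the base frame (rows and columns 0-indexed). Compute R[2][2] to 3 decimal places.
End-effector z-axis (col 2 of R) = (0.3536,0.8660,0.3536)
R[2][2] = 0.3536

0.354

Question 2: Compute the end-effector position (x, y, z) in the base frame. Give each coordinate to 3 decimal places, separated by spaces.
6.763 3.209 3.449

after link 1: o_1 = (-1.0000, 0.0000, 2.0000)
after link 2: o_2 = (2.5355, -1.0000, 5.5355)
after link 3: o_3 = (5.3640, -4.0000, 2.7071)
after link 4: o_4 = (6.3553, -2.5000, -1.9584)
after link 5: o_5 = (5.1964, -0.0608, -1.1174)
after link 6: o_6 = (6.7632, 3.2086, 3.4494)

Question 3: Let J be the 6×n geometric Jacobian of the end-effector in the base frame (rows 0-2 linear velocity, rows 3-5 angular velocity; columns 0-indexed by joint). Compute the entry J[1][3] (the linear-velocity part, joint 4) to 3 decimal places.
axis z_3 = (0.7071,-0.0000,-0.7071); lever o_n−o_3 = (1.3992,7.2086,0.7423)
cross product → J_v[:, 3] = (5.0973,-1.5143,5.0973)
J_ω[:, 3] = z_3
entry J[1][3] = -1.5143

-1.514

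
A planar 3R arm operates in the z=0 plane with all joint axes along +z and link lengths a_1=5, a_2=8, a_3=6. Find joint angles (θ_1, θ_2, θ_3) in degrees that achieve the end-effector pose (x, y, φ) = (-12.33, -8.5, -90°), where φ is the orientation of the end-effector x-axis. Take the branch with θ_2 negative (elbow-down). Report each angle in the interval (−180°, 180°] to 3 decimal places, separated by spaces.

-149.997 -30.004 90.002

wrist centre = target − a_3·(cos φ, sin φ) = (-12.3300, -2.5000)
cos θ_2 = (158.2789−5²−8²)/(2·5·8) = 0.8660; θ_2 = -30.0045° (elbow-down)
β = atan2(-2.5000,-12.3300) = -168.5382°; ψ = atan2(-4.0005,11.9279) = -18.5411°
θ_1 = β − ψ = -149.9971°
θ_3 = φ − θ_1 − θ_2 = 90.0016° (wrapped to (-180°,180°])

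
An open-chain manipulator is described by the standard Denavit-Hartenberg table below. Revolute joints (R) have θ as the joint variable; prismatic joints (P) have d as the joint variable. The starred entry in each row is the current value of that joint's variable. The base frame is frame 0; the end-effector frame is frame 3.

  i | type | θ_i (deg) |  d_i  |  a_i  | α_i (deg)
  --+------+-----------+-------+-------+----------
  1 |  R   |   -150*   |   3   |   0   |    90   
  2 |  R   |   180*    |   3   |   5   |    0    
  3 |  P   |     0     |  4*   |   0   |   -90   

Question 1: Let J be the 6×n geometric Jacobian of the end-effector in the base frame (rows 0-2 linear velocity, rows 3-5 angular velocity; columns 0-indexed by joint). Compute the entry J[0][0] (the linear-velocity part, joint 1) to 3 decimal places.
-8.562

axis z_0 = ẑ; lever o_n−o_0 = (0.8301,8.5622,3.0000)
cross product → J_v[:, 0] = (-8.5622,0.8301,0.0000)
J_ω[:, 0] = z_0
entry J[0][0] = -8.5622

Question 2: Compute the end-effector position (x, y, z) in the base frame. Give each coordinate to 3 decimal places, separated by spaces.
0.830 8.562 3.000

after link 1: o_1 = (0.0000, 0.0000, 3.0000)
after link 2: o_2 = (2.8301, 5.0981, 3.0000)
after link 3: o_3 = (0.8301, 8.5622, 3.0000)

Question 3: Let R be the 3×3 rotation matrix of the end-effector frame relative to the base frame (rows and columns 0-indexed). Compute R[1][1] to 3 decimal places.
-0.866

End-effector y-axis (col 1 of R) = (0.5000,-0.8660,-0.0000)
R[1][1] = -0.8660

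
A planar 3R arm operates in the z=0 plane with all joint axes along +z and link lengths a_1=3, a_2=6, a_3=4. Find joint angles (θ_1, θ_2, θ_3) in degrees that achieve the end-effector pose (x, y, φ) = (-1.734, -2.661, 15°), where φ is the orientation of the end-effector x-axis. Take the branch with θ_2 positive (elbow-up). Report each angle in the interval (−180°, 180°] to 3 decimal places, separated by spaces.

wrist centre = target − a_3·(cos φ, sin φ) = (-5.5977, -3.6963)
cos θ_2 = (44.9967−3²−6²)/(2·3·6) = -0.0001; θ_2 = 90.0052° (elbow-up)
β = atan2(-3.6963,-5.5977) = -146.5624°; ψ = atan2(6.0000,2.9995) = 63.4391°
θ_1 = β − ψ = -210.0015°
θ_3 = φ − θ_1 − θ_2 = 134.9963° (wrapped to (-180°,180°])

149.998 90.005 134.996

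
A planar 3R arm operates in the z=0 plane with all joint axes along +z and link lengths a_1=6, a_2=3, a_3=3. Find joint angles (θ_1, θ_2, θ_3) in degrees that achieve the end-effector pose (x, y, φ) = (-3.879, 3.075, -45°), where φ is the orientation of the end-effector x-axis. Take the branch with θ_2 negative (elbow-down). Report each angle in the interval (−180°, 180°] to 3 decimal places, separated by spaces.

158.211 -59.990 -143.221

wrist centre = target − a_3·(cos φ, sin φ) = (-6.0003, 5.1963)
cos θ_2 = (63.0056−6²−3²)/(2·6·3) = 0.5002; θ_2 = -59.9897° (elbow-down)
β = atan2(5.1963,-6.0003) = 139.1072°; ψ = atan2(-2.5978,7.5005) = -19.1037°
θ_1 = β − ψ = 158.2109°
θ_3 = φ − θ_1 − θ_2 = -143.2211° (wrapped to (-180°,180°])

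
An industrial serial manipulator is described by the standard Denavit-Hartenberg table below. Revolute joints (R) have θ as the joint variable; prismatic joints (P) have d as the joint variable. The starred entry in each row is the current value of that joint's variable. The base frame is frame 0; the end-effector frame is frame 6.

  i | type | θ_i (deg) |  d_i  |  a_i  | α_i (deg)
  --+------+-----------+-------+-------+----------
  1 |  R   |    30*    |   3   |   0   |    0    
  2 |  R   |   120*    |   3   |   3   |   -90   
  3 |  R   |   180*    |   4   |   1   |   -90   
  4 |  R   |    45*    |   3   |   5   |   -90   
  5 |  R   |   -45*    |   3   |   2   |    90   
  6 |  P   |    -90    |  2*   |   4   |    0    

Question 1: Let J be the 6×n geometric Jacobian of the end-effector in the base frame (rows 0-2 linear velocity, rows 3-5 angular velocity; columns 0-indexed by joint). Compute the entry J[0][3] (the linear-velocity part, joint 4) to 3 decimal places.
axis z_3 = (0.0000,-0.0000,1.0000); lever o_n−o_3 = (5.0884,0.3282,5.8284)
cross product → J_v[:, 3] = (-0.3282,5.0884,0.0000)
J_ω[:, 3] = z_3
entry J[0][3] = -0.3282

-0.328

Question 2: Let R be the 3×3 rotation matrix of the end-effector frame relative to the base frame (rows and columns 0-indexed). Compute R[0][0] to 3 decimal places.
0.259

End-effector x-axis (col 0 of R) = (0.2588,-0.9659,-0.0000)
R[0][0] = 0.2588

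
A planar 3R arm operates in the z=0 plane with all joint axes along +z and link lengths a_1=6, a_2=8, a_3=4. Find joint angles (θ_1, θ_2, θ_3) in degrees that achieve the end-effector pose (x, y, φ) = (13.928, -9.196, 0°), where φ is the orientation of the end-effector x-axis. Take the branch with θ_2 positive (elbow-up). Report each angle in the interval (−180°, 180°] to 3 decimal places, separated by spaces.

wrist centre = target − a_3·(cos φ, sin φ) = (9.9280, -9.1960)
cos θ_2 = (183.1316−6²−8²)/(2·6·8) = 0.8660; θ_2 = 30.0082° (elbow-up)
β = atan2(-9.1960,9.9280) = -42.8080°; ψ = atan2(4.0010,12.9276) = 17.1968°
θ_1 = β − ψ = -60.0048°
θ_3 = φ − θ_1 − θ_2 = 29.9967° (wrapped to (-180°,180°])

-60.005 30.008 29.997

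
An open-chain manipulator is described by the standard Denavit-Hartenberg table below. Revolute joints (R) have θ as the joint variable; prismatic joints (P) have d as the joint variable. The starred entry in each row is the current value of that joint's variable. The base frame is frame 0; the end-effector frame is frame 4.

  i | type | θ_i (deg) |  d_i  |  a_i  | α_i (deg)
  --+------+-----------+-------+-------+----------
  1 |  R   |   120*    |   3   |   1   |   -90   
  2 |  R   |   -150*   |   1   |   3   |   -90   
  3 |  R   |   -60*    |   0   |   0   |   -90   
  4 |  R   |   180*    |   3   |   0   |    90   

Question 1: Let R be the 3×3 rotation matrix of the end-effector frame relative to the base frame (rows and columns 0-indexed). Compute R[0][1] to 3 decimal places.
0.808

End-effector y-axis (col 1 of R) = (0.8080,-0.3995,0.4330)
R[0][1] = 0.8080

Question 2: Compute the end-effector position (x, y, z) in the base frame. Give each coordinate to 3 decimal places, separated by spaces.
after link 1: o_1 = (-0.5000, 0.8660, 3.0000)
after link 2: o_2 = (-0.0670, -1.8840, 4.5000)
after link 3: o_3 = (-0.0670, -1.8840, 4.5000)
after link 4: o_4 = (2.3571, -3.0825, 5.7990)

2.357 -3.083 5.799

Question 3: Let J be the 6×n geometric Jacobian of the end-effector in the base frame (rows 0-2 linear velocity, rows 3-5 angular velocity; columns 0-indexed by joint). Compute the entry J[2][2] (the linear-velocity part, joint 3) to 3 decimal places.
-0.750

axis z_2 = (-0.2500,0.4330,0.8660); lever o_n−o_2 = (2.4240,-1.1986,1.2990)
cross product → J_v[:, 2] = (1.6005,2.4240,-0.7500)
J_ω[:, 2] = z_2
entry J[2][2] = -0.7500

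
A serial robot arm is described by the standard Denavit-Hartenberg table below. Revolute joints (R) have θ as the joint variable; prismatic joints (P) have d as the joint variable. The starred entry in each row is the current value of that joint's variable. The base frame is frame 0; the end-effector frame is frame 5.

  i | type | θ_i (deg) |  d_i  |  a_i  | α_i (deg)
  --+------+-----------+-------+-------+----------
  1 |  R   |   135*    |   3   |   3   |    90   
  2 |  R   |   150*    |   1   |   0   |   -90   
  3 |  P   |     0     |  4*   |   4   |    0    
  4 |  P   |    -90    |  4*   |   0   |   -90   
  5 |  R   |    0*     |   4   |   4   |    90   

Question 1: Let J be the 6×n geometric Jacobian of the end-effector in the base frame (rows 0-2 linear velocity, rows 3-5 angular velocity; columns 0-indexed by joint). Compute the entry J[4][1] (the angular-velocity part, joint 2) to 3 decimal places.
axis z_1 = (0.7071,0.7071,0.0000); lever o_n−o_1 = (11.2629,-4.1919,-2.9282)
cross product → J_v[:, 1] = (-2.0706,2.0706,-10.9282)
J_ω[:, 1] = z_1
entry J[4][1] = 0.7071

0.707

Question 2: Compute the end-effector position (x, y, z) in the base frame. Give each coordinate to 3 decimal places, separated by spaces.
after link 1: o_1 = (-2.1213, 2.1213, 3.0000)
after link 2: o_2 = (-1.4142, 2.8284, 3.0000)
after link 3: o_3 = (2.4495, -1.0353, 1.5359)
after link 4: o_4 = (3.8637, -2.4495, -1.9282)
after link 5: o_5 = (9.1416, -2.0706, 0.0718)

9.142 -2.071 0.072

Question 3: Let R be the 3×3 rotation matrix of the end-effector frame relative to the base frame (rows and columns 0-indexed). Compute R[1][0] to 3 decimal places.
0.707

End-effector x-axis (col 0 of R) = (0.7071,0.7071,0.0000)
R[1][0] = 0.7071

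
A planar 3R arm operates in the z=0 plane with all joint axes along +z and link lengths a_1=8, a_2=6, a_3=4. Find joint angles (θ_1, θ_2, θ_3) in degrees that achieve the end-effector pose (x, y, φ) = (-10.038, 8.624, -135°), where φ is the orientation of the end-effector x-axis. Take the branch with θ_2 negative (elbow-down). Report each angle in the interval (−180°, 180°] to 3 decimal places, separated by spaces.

135.000 -30.003 120.002

wrist centre = target − a_3·(cos φ, sin φ) = (-7.2096, 11.4524)
cos θ_2 = (183.1360−8²−6²)/(2·8·6) = 0.8660; θ_2 = -30.0029° (elbow-down)
β = atan2(11.4524,-7.2096) = 122.1914°; ψ = atan2(-3.0003,13.1960) = -12.8091°
θ_1 = β − ψ = 135.0005°
θ_3 = φ − θ_1 − θ_2 = 120.0024° (wrapped to (-180°,180°])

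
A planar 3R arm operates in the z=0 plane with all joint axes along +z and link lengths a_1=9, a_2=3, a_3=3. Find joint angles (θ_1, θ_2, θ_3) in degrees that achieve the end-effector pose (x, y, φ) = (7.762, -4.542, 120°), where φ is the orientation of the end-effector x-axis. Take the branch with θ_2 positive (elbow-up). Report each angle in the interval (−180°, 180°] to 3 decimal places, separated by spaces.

-44.998 30.000 134.998

wrist centre = target − a_3·(cos φ, sin φ) = (9.2620, -7.1401)
cos θ_2 = (136.7653−9²−3²)/(2·9·3) = 0.8660; θ_2 = 30.0001° (elbow-up)
β = atan2(-7.1401,9.2620) = -37.6286°; ψ = atan2(1.5000,11.5981) = 7.3693°
θ_1 = β − ψ = -44.9979°
θ_3 = φ − θ_1 − θ_2 = 134.9978° (wrapped to (-180°,180°])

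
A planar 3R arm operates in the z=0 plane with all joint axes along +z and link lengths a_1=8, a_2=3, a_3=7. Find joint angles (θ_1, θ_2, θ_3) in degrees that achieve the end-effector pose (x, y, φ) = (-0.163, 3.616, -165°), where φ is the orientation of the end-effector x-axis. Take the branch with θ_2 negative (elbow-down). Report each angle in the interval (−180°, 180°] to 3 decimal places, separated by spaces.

59.996 -90.000 -134.996

wrist centre = target − a_3·(cos φ, sin φ) = (6.5985, 5.4277)
cos θ_2 = (73.0002−8²−3²)/(2·8·3) = 0.0000; θ_2 = -89.9997° (elbow-down)
β = atan2(5.4277,6.5985) = 39.4398°; ψ = atan2(-3.0000,8.0000) = -20.5560°
θ_1 = β − ψ = 59.9958°
θ_3 = φ − θ_1 − θ_2 = -134.9961° (wrapped to (-180°,180°])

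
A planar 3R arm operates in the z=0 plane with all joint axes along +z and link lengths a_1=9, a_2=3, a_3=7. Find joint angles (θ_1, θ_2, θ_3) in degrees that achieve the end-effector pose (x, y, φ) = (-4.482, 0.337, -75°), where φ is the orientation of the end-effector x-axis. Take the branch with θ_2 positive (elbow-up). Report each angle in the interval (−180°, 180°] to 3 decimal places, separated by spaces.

113.126 90.001 81.873

wrist centre = target − a_3·(cos φ, sin φ) = (-6.2937, 7.0985)
cos θ_2 = (89.9995−9²−3²)/(2·9·3) = -0.0000; θ_2 = 90.0005° (elbow-up)
β = atan2(7.0985,-6.2937) = 131.5612°; ψ = atan2(3.0000,9.0000) = 18.4350°
θ_1 = β − ψ = 113.1262°
θ_3 = φ − θ_1 − θ_2 = 81.8733° (wrapped to (-180°,180°])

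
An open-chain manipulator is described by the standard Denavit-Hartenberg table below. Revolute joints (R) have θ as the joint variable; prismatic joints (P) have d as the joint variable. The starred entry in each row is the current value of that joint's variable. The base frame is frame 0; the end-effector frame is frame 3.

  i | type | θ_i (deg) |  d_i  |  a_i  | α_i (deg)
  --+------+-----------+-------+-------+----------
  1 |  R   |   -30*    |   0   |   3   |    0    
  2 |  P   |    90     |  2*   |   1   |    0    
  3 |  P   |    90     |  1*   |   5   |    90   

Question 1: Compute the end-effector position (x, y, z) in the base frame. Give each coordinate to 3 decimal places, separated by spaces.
after link 1: o_1 = (2.5981, -1.5000, 0.0000)
after link 2: o_2 = (3.0981, -0.6340, 2.0000)
after link 3: o_3 = (-1.2321, 1.8660, 3.0000)

-1.232 1.866 3.000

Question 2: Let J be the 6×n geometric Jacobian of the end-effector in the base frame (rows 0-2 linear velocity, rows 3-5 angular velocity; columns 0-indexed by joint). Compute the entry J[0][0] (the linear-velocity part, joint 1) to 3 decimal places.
-1.866

axis z_0 = ẑ; lever o_n−o_0 = (-1.2321,1.8660,3.0000)
cross product → J_v[:, 0] = (-1.8660,-1.2321,0.0000)
J_ω[:, 0] = z_0
entry J[0][0] = -1.8660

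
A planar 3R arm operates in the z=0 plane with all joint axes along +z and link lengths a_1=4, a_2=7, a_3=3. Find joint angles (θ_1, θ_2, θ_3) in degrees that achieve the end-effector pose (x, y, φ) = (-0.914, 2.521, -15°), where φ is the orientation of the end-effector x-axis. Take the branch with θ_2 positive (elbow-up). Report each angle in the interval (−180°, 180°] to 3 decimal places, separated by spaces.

38.278 134.999 171.724

wrist centre = target − a_3·(cos φ, sin φ) = (-3.8118, 3.2975)
cos θ_2 = (25.4029−4²−7²)/(2·4·7) = -0.7071; θ_2 = 134.9988° (elbow-up)
β = atan2(3.2975,-3.8118) = 139.1379°; ψ = atan2(4.9499,-0.9496) = 100.8604°
θ_1 = β − ψ = 38.2775°
θ_3 = φ − θ_1 − θ_2 = 171.7237° (wrapped to (-180°,180°])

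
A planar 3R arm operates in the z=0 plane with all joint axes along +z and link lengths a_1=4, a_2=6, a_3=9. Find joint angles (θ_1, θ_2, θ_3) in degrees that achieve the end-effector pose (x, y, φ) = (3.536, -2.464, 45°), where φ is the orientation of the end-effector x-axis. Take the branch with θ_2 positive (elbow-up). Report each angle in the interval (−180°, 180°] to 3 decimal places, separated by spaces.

-135.009 45.018 134.991

wrist centre = target − a_3·(cos φ, sin φ) = (-2.8280, -8.8280)
cos θ_2 = (85.9303−4²−6²)/(2·4·6) = 0.7069; θ_2 = 45.0183° (elbow-up)
β = atan2(-8.8280,-2.8280) = -107.7624°; ψ = atan2(4.2440,8.2413) = 27.2470°
θ_1 = β − ψ = -135.0094°
θ_3 = φ − θ_1 − θ_2 = 134.9911° (wrapped to (-180°,180°])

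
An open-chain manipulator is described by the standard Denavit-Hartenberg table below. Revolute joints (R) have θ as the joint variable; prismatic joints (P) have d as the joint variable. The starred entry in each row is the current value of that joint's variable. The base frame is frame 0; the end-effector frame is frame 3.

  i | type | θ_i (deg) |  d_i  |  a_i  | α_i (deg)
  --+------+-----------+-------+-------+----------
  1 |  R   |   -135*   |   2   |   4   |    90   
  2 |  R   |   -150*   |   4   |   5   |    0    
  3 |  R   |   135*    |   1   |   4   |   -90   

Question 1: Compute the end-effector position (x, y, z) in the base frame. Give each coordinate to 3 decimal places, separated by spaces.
-6.034 1.037 -1.535

after link 1: o_1 = (-2.8284, -2.8284, 2.0000)
after link 2: o_2 = (-2.5950, 3.0619, -0.5000)
after link 3: o_3 = (-6.0341, 1.0369, -1.5353)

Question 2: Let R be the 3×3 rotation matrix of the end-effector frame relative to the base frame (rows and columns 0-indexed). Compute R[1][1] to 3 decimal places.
-0.707

End-effector y-axis (col 1 of R) = (0.7071,-0.7071,-0.0000)
R[1][1] = -0.7071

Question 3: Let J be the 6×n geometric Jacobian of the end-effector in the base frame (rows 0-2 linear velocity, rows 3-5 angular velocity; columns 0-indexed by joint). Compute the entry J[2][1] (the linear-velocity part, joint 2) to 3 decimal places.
-0.466

axis z_1 = (-0.7071,0.7071,0.0000); lever o_n−o_1 = (-3.2057,3.8653,-3.5353)
cross product → J_v[:, 1] = (-2.4998,-2.4998,-0.4664)
J_ω[:, 1] = z_1
entry J[2][1] = -0.4664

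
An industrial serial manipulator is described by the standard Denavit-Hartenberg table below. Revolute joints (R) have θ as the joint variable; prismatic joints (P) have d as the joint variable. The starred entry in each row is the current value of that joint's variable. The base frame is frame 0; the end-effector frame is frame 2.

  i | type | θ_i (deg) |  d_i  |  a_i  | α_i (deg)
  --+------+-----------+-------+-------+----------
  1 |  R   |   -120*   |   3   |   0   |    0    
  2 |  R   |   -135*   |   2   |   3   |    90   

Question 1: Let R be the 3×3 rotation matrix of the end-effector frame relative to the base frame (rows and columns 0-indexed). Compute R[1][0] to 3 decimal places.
0.966

End-effector x-axis (col 0 of R) = (-0.2588,0.9659,0.0000)
R[1][0] = 0.9659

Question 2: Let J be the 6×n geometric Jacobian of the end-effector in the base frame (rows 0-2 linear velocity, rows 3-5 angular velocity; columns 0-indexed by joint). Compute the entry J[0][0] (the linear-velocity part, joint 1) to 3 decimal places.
axis z_0 = ẑ; lever o_n−o_0 = (-0.7765,2.8978,5.0000)
cross product → J_v[:, 0] = (-2.8978,-0.7765,0.0000)
J_ω[:, 0] = z_0
entry J[0][0] = -2.8978

-2.898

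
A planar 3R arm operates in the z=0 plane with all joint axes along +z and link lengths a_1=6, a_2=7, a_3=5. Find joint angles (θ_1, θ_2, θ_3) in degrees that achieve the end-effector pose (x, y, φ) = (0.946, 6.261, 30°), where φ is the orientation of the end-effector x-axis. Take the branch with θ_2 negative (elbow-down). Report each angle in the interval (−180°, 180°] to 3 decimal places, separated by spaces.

-149.995 -135.005 -45.000

wrist centre = target − a_3·(cos φ, sin φ) = (-3.3841, 3.7610)
cos θ_2 = (25.5974−6²−7²)/(2·6·7) = -0.7072; θ_2 = -135.0054° (elbow-down)
β = atan2(3.7610,-3.3841) = 131.9807°; ψ = atan2(-4.9493,1.0498) = -78.0245°
θ_1 = β − ψ = 210.0053°
θ_3 = φ − θ_1 − θ_2 = -44.9999° (wrapped to (-180°,180°])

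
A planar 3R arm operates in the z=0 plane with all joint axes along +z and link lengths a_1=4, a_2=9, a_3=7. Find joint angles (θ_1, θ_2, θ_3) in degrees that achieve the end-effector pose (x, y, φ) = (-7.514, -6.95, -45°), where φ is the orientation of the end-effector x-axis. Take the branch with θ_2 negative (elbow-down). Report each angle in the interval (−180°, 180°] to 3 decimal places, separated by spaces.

-149.990 -30.012 135.002

wrist centre = target − a_3·(cos φ, sin φ) = (-12.4637, -2.0003)
cos θ_2 = (159.3460−4²−9²)/(2·4·9) = 0.8659; θ_2 = -30.0124° (elbow-down)
β = atan2(-2.0003,-12.4637) = -170.8826°; ψ = atan2(-4.5017,11.7933) = -20.8927°
θ_1 = β − ψ = -149.9899°
θ_3 = φ − θ_1 − θ_2 = 135.0023° (wrapped to (-180°,180°])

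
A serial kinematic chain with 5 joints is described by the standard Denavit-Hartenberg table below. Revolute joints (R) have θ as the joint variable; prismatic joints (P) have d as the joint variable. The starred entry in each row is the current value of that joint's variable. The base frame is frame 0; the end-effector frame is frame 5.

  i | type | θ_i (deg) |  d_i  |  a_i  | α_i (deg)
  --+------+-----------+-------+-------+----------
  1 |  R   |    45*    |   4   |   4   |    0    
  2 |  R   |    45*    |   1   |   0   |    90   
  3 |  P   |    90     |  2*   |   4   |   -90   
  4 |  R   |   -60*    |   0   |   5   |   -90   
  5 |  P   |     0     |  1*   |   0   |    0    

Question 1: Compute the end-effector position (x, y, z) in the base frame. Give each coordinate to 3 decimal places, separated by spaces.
8.659 2.828 12.366

after link 1: o_1 = (2.8284, 2.8284, 4.0000)
after link 2: o_2 = (2.8284, 2.8284, 5.0000)
after link 3: o_3 = (4.8284, 2.8284, 9.0000)
after link 4: o_4 = (9.1586, 2.8284, 11.5000)
after link 5: o_5 = (8.6586, 2.8284, 12.3660)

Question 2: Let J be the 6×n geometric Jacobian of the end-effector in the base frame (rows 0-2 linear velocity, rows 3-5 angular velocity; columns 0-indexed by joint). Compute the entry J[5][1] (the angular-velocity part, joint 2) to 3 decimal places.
1.000

axis z_1 = (0.0000,0.0000,1.0000); lever o_n−o_1 = (5.8301,-0.0000,8.3660)
cross product → J_v[:, 1] = (0.0000,5.8301,-0.0000)
J_ω[:, 1] = z_1
entry J[5][1] = 1.0000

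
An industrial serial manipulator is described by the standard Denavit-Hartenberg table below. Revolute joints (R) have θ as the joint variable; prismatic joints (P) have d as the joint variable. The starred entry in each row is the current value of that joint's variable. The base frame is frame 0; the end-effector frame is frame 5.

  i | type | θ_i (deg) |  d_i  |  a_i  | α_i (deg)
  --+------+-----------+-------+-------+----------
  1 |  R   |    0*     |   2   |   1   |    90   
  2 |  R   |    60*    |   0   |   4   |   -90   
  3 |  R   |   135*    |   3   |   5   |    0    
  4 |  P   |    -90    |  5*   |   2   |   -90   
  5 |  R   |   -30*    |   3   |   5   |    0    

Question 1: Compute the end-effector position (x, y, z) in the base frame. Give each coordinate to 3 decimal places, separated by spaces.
after link 1: o_1 = (1.0000, 0.0000, 2.0000)
after link 2: o_2 = (3.0000, 0.0000, 5.4641)
after link 3: o_3 = (-1.3658, 3.5355, 3.9022)
after link 4: o_4 = (-4.9889, 4.9497, 7.6270)
after link 5: o_5 = (-6.6837, 10.1329, 9.6915)

-6.684 10.133 9.692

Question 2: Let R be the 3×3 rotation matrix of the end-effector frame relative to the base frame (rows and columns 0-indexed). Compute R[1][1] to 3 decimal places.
End-effector y-axis (col 1 of R) = (0.9268,0.3536,-0.1268)
R[1][1] = 0.3536

0.354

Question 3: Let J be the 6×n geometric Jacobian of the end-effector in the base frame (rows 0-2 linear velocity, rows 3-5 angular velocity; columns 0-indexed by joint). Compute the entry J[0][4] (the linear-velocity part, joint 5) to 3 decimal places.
4.634

axis z_4 = (-0.3536,0.7071,-0.6124); lever o_n−o_4 = (-1.6948,5.1832,2.0645)
cross product → J_v[:, 4] = (4.6339,1.7678,-0.6341)
J_ω[:, 4] = z_4
entry J[0][4] = 4.6339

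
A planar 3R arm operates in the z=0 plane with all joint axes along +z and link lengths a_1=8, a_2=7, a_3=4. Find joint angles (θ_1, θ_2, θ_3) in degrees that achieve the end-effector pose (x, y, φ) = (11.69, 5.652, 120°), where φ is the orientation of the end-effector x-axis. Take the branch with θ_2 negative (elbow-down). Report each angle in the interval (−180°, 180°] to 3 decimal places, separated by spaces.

29.996 -44.995 134.999

wrist centre = target − a_3·(cos φ, sin φ) = (13.6900, 2.1879)
cos θ_2 = (192.2030−8²−7²)/(2·8·7) = 0.7072; θ_2 = -44.9949° (elbow-down)
β = atan2(2.1879,13.6900) = 9.0801°; ψ = atan2(-4.9493,12.9502) = -20.9159°
θ_1 = β − ψ = 29.9959°
θ_3 = φ − θ_1 − θ_2 = 134.9990° (wrapped to (-180°,180°])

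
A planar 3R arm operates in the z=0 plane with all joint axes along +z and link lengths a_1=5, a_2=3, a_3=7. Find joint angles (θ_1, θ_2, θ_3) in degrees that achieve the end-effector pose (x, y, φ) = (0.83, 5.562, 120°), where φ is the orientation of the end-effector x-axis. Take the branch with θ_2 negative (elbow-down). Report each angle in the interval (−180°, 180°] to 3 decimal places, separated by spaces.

29.998 -120.002 -149.996

wrist centre = target − a_3·(cos φ, sin φ) = (4.3300, -0.5002)
cos θ_2 = (18.9991−5²−3²)/(2·5·3) = -0.5000; θ_2 = -120.0020° (elbow-down)
β = atan2(-0.5002,4.3300) = -6.5893°; ψ = atan2(-2.5980,3.4999) = -36.5869°
θ_1 = β − ψ = 29.9976°
θ_3 = φ − θ_1 − θ_2 = -149.9956° (wrapped to (-180°,180°])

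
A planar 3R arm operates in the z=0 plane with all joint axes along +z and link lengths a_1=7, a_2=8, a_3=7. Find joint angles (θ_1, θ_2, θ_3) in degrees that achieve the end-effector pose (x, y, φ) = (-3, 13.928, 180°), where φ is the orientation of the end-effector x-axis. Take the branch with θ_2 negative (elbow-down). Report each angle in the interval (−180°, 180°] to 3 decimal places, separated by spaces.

wrist centre = target − a_3·(cos φ, sin φ) = (4.0000, 13.9280)
cos θ_2 = (209.9892−7²−8²)/(2·7·8) = 0.8660; θ_2 = -30.0058° (elbow-down)
β = atan2(13.9280,4.0000) = 73.9764°; ψ = atan2(-4.0007,13.9278) = -16.0265°
θ_1 = β − ψ = 90.0029°
θ_3 = φ − θ_1 − θ_2 = 120.0029° (wrapped to (-180°,180°])

90.003 -30.006 120.003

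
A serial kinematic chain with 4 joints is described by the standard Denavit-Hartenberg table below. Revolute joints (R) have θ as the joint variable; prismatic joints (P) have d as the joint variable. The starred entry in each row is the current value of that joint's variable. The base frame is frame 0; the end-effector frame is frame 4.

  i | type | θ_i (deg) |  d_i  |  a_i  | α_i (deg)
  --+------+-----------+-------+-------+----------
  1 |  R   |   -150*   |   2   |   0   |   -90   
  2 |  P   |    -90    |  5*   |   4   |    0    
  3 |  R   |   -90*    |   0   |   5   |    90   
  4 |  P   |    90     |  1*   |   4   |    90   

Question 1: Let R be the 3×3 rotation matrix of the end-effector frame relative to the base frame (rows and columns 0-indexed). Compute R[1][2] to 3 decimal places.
End-effector z-axis (col 2 of R) = (0.8660,0.5000,0.0000)
R[1][2] = 0.5000

0.500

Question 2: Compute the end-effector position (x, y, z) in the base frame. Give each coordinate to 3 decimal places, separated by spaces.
8.830 -5.294 5.000

after link 1: o_1 = (0.0000, 0.0000, 2.0000)
after link 2: o_2 = (2.5000, -4.3301, 6.0000)
after link 3: o_3 = (6.8301, -1.8301, 6.0000)
after link 4: o_4 = (8.8301, -5.2942, 5.0000)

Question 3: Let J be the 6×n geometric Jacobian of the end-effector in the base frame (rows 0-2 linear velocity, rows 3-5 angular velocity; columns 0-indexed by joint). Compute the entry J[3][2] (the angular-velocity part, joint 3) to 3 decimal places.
0.500

axis z_2 = (0.5000,-0.8660,0.0000); lever o_n−o_2 = (6.3301,-0.9641,-1.0000)
cross product → J_v[:, 2] = (0.8660,0.5000,5.0000)
J_ω[:, 2] = z_2
entry J[3][2] = 0.5000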